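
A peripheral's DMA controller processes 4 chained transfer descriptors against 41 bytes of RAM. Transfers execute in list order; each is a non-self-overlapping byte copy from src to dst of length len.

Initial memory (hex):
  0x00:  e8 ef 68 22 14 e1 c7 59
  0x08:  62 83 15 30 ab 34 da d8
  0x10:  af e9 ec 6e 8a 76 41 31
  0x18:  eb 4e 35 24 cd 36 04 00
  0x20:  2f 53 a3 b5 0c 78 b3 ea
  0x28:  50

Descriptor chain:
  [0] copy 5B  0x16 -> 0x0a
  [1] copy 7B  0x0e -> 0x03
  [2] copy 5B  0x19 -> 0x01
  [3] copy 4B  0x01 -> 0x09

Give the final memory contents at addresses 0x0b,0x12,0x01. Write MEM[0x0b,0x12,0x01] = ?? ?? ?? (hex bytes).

  after D0: wrote 5B at 0x0a = 4131eb4e35
  after D1: wrote 7B at 0x03 = 35d8afe9ec6e8a
  after D2: wrote 5B at 0x01 = 4e3524cd36
  after D3: wrote 4B at 0x09 = 4e3524cd
query mem[0x0b]=0x24, mem[0x12]=0xec, mem[0x01]=0x4e

MEM[0x0b,0x12,0x01] = 24 ec 4e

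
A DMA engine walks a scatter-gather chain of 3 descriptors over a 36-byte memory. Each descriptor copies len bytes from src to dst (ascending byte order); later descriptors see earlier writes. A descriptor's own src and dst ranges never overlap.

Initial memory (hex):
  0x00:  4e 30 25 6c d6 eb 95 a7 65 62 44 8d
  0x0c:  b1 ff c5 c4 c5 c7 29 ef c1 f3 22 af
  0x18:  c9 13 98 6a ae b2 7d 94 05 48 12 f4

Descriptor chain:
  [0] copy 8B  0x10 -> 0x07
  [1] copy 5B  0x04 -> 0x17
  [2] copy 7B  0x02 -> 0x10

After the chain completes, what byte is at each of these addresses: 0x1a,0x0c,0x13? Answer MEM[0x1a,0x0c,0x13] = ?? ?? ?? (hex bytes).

[0] 0x10->0x07 len=8 : c5 c7 29 ef c1 f3 22 af
[1] 0x04->0x17 len=5 : d6 eb 95 c5 c7
[2] 0x02->0x10 len=7 : 25 6c d6 eb 95 c5 c7
query mem[0x1a]=0xc5, mem[0x0c]=0xf3, mem[0x13]=0xeb

MEM[0x1a,0x0c,0x13] = c5 f3 eb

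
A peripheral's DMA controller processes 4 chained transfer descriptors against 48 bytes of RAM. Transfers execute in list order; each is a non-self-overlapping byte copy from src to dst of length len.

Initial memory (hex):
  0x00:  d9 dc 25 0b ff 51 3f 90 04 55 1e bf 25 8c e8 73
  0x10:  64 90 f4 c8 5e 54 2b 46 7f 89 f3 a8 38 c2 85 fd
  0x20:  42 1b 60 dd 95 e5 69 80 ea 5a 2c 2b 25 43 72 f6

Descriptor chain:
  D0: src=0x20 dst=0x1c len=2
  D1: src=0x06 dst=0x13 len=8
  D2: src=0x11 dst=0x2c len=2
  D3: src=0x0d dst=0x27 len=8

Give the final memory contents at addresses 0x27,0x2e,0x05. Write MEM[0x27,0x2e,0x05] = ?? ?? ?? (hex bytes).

MEM[0x27,0x2e,0x05] = 8c 90 51

D0: mem[0x1c..0x1d] <- [42 1b]
D1: mem[0x13..0x1a] <- [3f 90 04 55 1e bf 25 8c]
D2: mem[0x2c..0x2d] <- [90 f4]
D3: mem[0x27..0x2e] <- [8c e8 73 64 90 f4 3f 90]
query mem[0x27]=0x8c, mem[0x2e]=0x90, mem[0x05]=0x51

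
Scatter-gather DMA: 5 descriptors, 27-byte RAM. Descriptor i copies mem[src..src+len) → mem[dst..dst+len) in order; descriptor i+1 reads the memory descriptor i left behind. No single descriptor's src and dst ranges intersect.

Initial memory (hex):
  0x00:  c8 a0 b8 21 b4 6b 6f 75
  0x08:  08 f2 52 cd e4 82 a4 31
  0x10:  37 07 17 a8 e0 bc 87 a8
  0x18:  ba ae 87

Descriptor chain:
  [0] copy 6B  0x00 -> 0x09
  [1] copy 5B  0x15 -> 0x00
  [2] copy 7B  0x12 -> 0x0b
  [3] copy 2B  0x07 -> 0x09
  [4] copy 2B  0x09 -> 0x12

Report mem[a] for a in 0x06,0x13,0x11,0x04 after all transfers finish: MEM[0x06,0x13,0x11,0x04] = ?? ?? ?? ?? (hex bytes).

MEM[0x06,0x13,0x11,0x04] = 6f 08 ba ae

#0 dst[0x09+6] := {0xc8,0xa0,0xb8,0x21,0xb4,0x6b}
#1 dst[0x00+5] := {0xbc,0x87,0xa8,0xba,0xae}
#2 dst[0x0b+7] := {0x17,0xa8,0xe0,0xbc,0x87,0xa8,0xba}
#3 dst[0x09+2] := {0x75,0x08}
#4 dst[0x12+2] := {0x75,0x08}
query mem[0x06]=0x6f, mem[0x13]=0x08, mem[0x11]=0xba, mem[0x04]=0xae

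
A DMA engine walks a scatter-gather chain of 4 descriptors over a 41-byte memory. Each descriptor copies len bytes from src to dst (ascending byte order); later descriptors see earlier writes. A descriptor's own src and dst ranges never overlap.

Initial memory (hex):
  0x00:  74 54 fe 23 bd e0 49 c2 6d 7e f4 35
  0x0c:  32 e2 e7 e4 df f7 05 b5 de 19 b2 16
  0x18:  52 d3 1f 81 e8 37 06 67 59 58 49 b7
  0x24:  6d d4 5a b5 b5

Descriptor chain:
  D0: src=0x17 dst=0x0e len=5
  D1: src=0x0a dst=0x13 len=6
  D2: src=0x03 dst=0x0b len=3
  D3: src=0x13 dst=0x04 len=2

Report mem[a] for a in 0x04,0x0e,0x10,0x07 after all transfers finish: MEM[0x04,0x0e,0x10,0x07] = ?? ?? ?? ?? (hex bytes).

  after D0: wrote 5B at 0x0e = 1652d31f81
  after D1: wrote 6B at 0x13 = f43532e21652
  after D2: wrote 3B at 0x0b = 23bde0
  after D3: wrote 2B at 0x04 = f435
query mem[0x04]=0xf4, mem[0x0e]=0x16, mem[0x10]=0xd3, mem[0x07]=0xc2

MEM[0x04,0x0e,0x10,0x07] = f4 16 d3 c2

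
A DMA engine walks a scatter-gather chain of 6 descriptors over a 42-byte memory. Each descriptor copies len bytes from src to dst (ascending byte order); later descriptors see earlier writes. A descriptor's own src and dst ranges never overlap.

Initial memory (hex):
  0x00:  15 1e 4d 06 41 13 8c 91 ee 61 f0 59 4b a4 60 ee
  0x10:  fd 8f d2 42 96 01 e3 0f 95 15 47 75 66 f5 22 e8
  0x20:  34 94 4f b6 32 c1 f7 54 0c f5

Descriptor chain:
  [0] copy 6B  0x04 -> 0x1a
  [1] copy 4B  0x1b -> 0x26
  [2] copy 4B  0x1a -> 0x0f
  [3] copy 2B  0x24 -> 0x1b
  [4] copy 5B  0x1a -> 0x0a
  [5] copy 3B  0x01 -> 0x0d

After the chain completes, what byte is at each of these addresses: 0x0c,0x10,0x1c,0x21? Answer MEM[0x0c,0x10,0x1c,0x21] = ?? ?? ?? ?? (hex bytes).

  after D0: wrote 6B at 0x1a = 41138c91ee61
  after D1: wrote 4B at 0x26 = 138c91ee
  after D2: wrote 4B at 0x0f = 41138c91
  after D3: wrote 2B at 0x1b = 32c1
  after D4: wrote 5B at 0x0a = 4132c191ee
  after D5: wrote 3B at 0x0d = 1e4d06
query mem[0x0c]=0xc1, mem[0x10]=0x13, mem[0x1c]=0xc1, mem[0x21]=0x94

MEM[0x0c,0x10,0x1c,0x21] = c1 13 c1 94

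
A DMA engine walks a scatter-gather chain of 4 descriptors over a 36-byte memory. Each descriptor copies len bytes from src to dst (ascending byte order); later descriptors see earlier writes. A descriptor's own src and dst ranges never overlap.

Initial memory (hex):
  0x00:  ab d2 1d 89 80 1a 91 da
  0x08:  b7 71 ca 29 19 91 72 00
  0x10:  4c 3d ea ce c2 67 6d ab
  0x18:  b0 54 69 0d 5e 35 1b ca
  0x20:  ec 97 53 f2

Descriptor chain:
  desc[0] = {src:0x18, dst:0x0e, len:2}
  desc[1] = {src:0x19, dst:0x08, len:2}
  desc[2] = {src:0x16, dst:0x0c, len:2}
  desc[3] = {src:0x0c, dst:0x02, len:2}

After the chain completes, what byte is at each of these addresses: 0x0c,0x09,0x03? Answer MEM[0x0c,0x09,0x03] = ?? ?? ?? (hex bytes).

  after D0: wrote 2B at 0x0e = b054
  after D1: wrote 2B at 0x08 = 5469
  after D2: wrote 2B at 0x0c = 6dab
  after D3: wrote 2B at 0x02 = 6dab
query mem[0x0c]=0x6d, mem[0x09]=0x69, mem[0x03]=0xab

MEM[0x0c,0x09,0x03] = 6d 69 ab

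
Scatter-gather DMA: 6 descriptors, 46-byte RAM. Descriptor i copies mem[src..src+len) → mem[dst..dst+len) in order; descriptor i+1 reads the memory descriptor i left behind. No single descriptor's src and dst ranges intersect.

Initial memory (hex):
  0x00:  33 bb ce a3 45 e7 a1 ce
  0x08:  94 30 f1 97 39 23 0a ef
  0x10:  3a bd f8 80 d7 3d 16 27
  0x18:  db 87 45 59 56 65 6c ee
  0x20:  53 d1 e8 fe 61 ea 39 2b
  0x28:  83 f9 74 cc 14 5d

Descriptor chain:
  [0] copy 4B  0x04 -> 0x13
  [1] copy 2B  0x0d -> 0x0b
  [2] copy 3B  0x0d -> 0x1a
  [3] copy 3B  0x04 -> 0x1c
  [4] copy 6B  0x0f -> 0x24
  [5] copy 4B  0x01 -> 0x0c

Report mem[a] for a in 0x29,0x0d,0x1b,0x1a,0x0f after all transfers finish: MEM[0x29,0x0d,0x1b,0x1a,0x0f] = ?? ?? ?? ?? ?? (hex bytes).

MEM[0x29,0x0d,0x1b,0x1a,0x0f] = e7 ce 0a 23 45

  after D0: wrote 4B at 0x13 = 45e7a1ce
  after D1: wrote 2B at 0x0b = 230a
  after D2: wrote 3B at 0x1a = 230aef
  after D3: wrote 3B at 0x1c = 45e7a1
  after D4: wrote 6B at 0x24 = ef3abdf845e7
  after D5: wrote 4B at 0x0c = bbcea345
query mem[0x29]=0xe7, mem[0x0d]=0xce, mem[0x1b]=0x0a, mem[0x1a]=0x23, mem[0x0f]=0x45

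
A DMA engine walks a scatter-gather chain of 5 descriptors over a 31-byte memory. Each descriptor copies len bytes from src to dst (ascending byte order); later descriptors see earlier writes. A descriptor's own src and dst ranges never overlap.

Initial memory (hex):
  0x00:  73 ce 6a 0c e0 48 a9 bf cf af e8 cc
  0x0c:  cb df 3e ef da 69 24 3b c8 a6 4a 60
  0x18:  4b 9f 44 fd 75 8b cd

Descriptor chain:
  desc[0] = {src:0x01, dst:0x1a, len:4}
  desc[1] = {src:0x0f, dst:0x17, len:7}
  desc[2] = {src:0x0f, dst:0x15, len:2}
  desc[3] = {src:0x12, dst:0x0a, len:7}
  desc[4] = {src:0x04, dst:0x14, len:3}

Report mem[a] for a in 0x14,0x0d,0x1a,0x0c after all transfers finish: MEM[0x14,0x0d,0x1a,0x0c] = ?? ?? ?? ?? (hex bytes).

MEM[0x14,0x0d,0x1a,0x0c] = e0 ef 24 c8

#0 dst[0x1a+4] := {0xce,0x6a,0x0c,0xe0}
#1 dst[0x17+7] := {0xef,0xda,0x69,0x24,0x3b,0xc8,0xa6}
#2 dst[0x15+2] := {0xef,0xda}
#3 dst[0x0a+7] := {0x24,0x3b,0xc8,0xef,0xda,0xef,0xda}
#4 dst[0x14+3] := {0xe0,0x48,0xa9}
query mem[0x14]=0xe0, mem[0x0d]=0xef, mem[0x1a]=0x24, mem[0x0c]=0xc8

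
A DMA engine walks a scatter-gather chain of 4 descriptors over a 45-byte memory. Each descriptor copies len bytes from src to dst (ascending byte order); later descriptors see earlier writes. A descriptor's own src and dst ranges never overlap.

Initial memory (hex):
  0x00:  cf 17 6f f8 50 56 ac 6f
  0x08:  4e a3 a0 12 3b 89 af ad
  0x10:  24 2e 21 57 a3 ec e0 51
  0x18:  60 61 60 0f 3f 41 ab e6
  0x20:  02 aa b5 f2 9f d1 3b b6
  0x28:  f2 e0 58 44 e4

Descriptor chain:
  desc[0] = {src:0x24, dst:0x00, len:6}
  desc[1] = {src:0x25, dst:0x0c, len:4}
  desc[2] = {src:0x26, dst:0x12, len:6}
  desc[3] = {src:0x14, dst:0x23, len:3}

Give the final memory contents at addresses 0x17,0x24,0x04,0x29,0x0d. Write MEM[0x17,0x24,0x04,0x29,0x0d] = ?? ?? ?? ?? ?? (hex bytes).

D0: mem[0x00..0x05] <- [9f d1 3b b6 f2 e0]
D1: mem[0x0c..0x0f] <- [d1 3b b6 f2]
D2: mem[0x12..0x17] <- [3b b6 f2 e0 58 44]
D3: mem[0x23..0x25] <- [f2 e0 58]
query mem[0x17]=0x44, mem[0x24]=0xe0, mem[0x04]=0xf2, mem[0x29]=0xe0, mem[0x0d]=0x3b

MEM[0x17,0x24,0x04,0x29,0x0d] = 44 e0 f2 e0 3b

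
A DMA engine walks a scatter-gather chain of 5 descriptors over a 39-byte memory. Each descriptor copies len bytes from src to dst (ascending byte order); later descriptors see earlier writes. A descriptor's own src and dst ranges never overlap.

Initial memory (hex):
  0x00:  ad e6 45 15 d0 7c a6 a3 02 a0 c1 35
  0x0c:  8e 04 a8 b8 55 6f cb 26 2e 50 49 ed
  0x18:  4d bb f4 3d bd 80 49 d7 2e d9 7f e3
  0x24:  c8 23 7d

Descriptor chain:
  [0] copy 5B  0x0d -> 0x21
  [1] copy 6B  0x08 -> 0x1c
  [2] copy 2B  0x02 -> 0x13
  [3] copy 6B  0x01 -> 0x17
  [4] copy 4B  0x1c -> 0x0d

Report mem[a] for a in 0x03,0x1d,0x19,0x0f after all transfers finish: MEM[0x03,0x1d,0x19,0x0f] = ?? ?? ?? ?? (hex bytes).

MEM[0x03,0x1d,0x19,0x0f] = 15 a0 15 c1

  after D0: wrote 5B at 0x21 = 04a8b8556f
  after D1: wrote 6B at 0x1c = 02a0c1358e04
  after D2: wrote 2B at 0x13 = 4515
  after D3: wrote 6B at 0x17 = e64515d07ca6
  after D4: wrote 4B at 0x0d = a6a0c135
query mem[0x03]=0x15, mem[0x1d]=0xa0, mem[0x19]=0x15, mem[0x0f]=0xc1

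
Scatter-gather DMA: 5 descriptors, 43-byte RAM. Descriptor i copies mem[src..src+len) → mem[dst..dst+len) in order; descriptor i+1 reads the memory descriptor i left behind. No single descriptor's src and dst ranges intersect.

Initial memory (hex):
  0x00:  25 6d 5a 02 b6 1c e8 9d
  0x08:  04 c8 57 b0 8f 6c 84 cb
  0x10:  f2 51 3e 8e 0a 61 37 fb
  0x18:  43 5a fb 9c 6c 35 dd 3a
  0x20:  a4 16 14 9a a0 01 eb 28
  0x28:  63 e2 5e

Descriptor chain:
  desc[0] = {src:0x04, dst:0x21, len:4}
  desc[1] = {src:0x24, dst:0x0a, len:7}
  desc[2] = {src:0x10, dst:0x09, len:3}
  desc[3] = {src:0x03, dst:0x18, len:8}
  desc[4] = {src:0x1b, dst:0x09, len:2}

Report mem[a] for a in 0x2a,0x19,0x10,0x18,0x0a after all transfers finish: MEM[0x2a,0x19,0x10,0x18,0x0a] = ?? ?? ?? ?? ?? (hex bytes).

D0: mem[0x21..0x24] <- [b6 1c e8 9d]
D1: mem[0x0a..0x10] <- [9d 01 eb 28 63 e2 5e]
D2: mem[0x09..0x0b] <- [5e 51 3e]
D3: mem[0x18..0x1f] <- [02 b6 1c e8 9d 04 5e 51]
D4: mem[0x09..0x0a] <- [e8 9d]
query mem[0x2a]=0x5e, mem[0x19]=0xb6, mem[0x10]=0x5e, mem[0x18]=0x02, mem[0x0a]=0x9d

MEM[0x2a,0x19,0x10,0x18,0x0a] = 5e b6 5e 02 9d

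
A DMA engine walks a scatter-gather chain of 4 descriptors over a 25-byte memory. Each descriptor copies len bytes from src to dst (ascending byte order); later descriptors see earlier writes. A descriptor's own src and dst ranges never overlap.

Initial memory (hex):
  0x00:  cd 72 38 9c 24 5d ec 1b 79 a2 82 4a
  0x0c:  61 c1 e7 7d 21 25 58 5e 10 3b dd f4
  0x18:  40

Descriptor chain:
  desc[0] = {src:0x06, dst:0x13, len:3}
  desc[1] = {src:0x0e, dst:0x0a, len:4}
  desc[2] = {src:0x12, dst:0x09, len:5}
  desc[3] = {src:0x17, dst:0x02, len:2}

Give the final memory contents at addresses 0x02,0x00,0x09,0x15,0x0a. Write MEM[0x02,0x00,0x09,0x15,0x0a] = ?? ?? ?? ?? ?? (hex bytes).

MEM[0x02,0x00,0x09,0x15,0x0a] = f4 cd 58 79 ec

[0] 0x06->0x13 len=3 : ec 1b 79
[1] 0x0e->0x0a len=4 : e7 7d 21 25
[2] 0x12->0x09 len=5 : 58 ec 1b 79 dd
[3] 0x17->0x02 len=2 : f4 40
query mem[0x02]=0xf4, mem[0x00]=0xcd, mem[0x09]=0x58, mem[0x15]=0x79, mem[0x0a]=0xec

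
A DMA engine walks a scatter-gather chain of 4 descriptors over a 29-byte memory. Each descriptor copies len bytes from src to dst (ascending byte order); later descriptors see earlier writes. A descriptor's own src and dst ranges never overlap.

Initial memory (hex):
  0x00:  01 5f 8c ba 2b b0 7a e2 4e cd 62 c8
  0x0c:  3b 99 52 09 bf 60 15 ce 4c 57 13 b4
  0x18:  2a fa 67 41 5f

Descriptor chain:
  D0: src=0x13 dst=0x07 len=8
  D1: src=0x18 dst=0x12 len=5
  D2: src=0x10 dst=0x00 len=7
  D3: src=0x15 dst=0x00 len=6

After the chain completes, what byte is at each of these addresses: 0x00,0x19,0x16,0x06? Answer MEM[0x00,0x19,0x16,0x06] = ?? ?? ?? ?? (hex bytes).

MEM[0x00,0x19,0x16,0x06] = 41 fa 5f 5f

  after D0: wrote 8B at 0x07 = ce4c5713b42afa67
  after D1: wrote 5B at 0x12 = 2afa67415f
  after D2: wrote 7B at 0x00 = bf602afa67415f
  after D3: wrote 6B at 0x00 = 415fb42afa67
query mem[0x00]=0x41, mem[0x19]=0xfa, mem[0x16]=0x5f, mem[0x06]=0x5f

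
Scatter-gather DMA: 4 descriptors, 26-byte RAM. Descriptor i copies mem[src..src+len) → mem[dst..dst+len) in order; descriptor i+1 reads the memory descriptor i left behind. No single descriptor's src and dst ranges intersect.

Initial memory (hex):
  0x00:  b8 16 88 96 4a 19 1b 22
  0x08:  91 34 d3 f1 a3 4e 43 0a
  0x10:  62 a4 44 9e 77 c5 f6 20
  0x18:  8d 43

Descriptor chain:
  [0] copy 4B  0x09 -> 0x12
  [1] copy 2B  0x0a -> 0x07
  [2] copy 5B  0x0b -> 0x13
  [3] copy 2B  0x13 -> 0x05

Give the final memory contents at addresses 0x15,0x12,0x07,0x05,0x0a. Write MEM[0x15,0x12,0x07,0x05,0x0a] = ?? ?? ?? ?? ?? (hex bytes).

  after D0: wrote 4B at 0x12 = 34d3f1a3
  after D1: wrote 2B at 0x07 = d3f1
  after D2: wrote 5B at 0x13 = f1a34e430a
  after D3: wrote 2B at 0x05 = f1a3
query mem[0x15]=0x4e, mem[0x12]=0x34, mem[0x07]=0xd3, mem[0x05]=0xf1, mem[0x0a]=0xd3

MEM[0x15,0x12,0x07,0x05,0x0a] = 4e 34 d3 f1 d3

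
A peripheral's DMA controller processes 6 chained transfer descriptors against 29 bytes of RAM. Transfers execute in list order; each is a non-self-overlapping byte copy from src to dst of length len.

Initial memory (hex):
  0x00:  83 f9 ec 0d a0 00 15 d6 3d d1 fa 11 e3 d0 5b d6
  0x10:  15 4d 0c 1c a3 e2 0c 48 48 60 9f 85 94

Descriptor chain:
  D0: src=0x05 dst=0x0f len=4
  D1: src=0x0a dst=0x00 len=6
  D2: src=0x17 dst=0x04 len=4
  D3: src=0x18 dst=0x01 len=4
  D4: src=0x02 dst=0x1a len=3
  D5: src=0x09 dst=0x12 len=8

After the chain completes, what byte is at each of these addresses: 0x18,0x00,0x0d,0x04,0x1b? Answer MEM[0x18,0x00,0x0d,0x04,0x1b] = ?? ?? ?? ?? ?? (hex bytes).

MEM[0x18,0x00,0x0d,0x04,0x1b] = 00 fa d0 85 9f

  after D0: wrote 4B at 0x0f = 0015d63d
  after D1: wrote 6B at 0x00 = fa11e3d05b00
  after D2: wrote 4B at 0x04 = 4848609f
  after D3: wrote 4B at 0x01 = 48609f85
  after D4: wrote 3B at 0x1a = 609f85
  after D5: wrote 8B at 0x12 = d1fa11e3d05b0015
query mem[0x18]=0x00, mem[0x00]=0xfa, mem[0x0d]=0xd0, mem[0x04]=0x85, mem[0x1b]=0x9f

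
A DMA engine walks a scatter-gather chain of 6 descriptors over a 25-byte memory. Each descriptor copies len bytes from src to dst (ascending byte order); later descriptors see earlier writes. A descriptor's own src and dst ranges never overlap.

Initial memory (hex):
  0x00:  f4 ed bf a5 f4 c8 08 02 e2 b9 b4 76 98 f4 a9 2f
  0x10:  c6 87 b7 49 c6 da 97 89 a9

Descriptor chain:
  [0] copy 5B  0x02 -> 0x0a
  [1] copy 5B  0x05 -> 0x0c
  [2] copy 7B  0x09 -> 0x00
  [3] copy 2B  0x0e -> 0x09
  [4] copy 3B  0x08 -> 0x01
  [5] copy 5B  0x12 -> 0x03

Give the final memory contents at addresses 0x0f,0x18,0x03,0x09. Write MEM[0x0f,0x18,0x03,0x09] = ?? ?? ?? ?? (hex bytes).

MEM[0x0f,0x18,0x03,0x09] = e2 a9 b7 02

#0 dst[0x0a+5] := {0xbf,0xa5,0xf4,0xc8,0x08}
#1 dst[0x0c+5] := {0xc8,0x08,0x02,0xe2,0xb9}
#2 dst[0x00+7] := {0xb9,0xbf,0xa5,0xc8,0x08,0x02,0xe2}
#3 dst[0x09+2] := {0x02,0xe2}
#4 dst[0x01+3] := {0xe2,0x02,0xe2}
#5 dst[0x03+5] := {0xb7,0x49,0xc6,0xda,0x97}
query mem[0x0f]=0xe2, mem[0x18]=0xa9, mem[0x03]=0xb7, mem[0x09]=0x02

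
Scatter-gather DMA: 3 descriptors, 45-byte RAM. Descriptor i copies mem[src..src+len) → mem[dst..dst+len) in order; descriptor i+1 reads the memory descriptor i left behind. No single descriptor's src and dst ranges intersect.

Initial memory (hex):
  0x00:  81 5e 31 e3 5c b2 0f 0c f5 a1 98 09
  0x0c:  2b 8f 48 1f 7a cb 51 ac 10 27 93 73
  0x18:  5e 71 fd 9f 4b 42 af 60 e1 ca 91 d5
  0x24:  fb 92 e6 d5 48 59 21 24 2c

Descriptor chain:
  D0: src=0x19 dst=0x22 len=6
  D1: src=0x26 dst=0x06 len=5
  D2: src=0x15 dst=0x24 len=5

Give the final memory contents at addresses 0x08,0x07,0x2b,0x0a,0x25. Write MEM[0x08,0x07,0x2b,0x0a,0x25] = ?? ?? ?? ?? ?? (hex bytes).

MEM[0x08,0x07,0x2b,0x0a,0x25] = 48 af 24 21 93

[0] 0x19->0x22 len=6 : 71 fd 9f 4b 42 af
[1] 0x26->0x06 len=5 : 42 af 48 59 21
[2] 0x15->0x24 len=5 : 27 93 73 5e 71
query mem[0x08]=0x48, mem[0x07]=0xaf, mem[0x2b]=0x24, mem[0x0a]=0x21, mem[0x25]=0x93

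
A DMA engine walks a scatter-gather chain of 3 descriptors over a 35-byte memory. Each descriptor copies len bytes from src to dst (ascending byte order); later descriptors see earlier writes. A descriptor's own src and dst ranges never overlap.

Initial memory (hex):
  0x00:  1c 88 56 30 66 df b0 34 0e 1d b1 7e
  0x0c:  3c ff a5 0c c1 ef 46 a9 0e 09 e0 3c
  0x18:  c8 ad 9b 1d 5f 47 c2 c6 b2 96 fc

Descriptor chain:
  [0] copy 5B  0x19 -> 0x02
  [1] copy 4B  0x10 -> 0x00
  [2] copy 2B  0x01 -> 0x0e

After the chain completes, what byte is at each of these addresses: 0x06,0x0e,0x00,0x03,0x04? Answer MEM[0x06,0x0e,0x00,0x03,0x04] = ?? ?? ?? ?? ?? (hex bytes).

  after D0: wrote 5B at 0x02 = ad9b1d5f47
  after D1: wrote 4B at 0x00 = c1ef46a9
  after D2: wrote 2B at 0x0e = ef46
query mem[0x06]=0x47, mem[0x0e]=0xef, mem[0x00]=0xc1, mem[0x03]=0xa9, mem[0x04]=0x1d

MEM[0x06,0x0e,0x00,0x03,0x04] = 47 ef c1 a9 1d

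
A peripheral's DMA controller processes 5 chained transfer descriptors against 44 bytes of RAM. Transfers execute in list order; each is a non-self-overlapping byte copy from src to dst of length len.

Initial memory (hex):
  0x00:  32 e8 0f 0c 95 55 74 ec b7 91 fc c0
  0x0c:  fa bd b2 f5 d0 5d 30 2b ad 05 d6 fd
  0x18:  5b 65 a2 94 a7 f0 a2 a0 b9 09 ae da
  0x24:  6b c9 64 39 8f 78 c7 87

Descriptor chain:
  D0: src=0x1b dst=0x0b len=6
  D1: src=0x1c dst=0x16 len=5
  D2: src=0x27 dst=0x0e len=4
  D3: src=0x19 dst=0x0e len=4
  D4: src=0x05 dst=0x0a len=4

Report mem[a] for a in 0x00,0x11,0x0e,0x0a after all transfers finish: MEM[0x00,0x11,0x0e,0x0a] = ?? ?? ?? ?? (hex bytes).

[0] 0x1b->0x0b len=6 : 94 a7 f0 a2 a0 b9
[1] 0x1c->0x16 len=5 : a7 f0 a2 a0 b9
[2] 0x27->0x0e len=4 : 39 8f 78 c7
[3] 0x19->0x0e len=4 : a0 b9 94 a7
[4] 0x05->0x0a len=4 : 55 74 ec b7
query mem[0x00]=0x32, mem[0x11]=0xa7, mem[0x0e]=0xa0, mem[0x0a]=0x55

MEM[0x00,0x11,0x0e,0x0a] = 32 a7 a0 55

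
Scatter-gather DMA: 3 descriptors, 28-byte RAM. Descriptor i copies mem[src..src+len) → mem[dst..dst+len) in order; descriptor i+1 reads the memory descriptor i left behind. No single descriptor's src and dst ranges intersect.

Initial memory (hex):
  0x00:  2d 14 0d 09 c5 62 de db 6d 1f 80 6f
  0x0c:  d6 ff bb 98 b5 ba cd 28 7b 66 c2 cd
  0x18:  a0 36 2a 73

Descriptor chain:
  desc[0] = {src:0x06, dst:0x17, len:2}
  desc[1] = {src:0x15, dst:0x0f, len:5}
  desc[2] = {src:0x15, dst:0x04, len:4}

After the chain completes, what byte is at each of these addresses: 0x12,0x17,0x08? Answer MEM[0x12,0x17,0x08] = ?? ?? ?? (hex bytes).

D0: mem[0x17..0x18] <- [de db]
D1: mem[0x0f..0x13] <- [66 c2 de db 36]
D2: mem[0x04..0x07] <- [66 c2 de db]
query mem[0x12]=0xdb, mem[0x17]=0xde, mem[0x08]=0x6d

MEM[0x12,0x17,0x08] = db de 6d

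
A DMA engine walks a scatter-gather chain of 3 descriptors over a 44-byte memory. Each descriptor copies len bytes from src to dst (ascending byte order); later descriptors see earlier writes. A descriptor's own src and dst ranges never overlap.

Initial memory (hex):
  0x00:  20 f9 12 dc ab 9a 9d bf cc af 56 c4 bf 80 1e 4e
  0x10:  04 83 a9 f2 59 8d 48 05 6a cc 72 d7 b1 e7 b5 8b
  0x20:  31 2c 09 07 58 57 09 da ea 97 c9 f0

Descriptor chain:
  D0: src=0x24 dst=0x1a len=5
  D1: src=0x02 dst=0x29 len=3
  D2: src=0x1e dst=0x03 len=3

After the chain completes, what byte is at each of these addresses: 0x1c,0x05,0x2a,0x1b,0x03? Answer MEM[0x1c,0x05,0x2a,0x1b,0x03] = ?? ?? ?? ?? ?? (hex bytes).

  after D0: wrote 5B at 0x1a = 585709daea
  after D1: wrote 3B at 0x29 = 12dcab
  after D2: wrote 3B at 0x03 = ea8b31
query mem[0x1c]=0x09, mem[0x05]=0x31, mem[0x2a]=0xdc, mem[0x1b]=0x57, mem[0x03]=0xea

MEM[0x1c,0x05,0x2a,0x1b,0x03] = 09 31 dc 57 ea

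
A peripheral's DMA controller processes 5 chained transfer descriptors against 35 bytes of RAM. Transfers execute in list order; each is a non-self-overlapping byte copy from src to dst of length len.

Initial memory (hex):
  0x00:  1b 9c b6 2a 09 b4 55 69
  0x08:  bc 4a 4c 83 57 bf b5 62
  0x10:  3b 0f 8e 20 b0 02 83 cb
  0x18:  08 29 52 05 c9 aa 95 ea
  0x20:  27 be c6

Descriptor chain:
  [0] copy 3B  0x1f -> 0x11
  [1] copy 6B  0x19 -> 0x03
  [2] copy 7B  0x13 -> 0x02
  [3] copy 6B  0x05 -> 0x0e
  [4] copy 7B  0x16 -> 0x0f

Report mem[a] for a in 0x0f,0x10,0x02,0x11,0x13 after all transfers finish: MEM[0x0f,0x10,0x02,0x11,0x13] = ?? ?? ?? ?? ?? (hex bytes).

MEM[0x0f,0x10,0x02,0x11,0x13] = 83 cb be 08 52

D0: mem[0x11..0x13] <- [ea 27 be]
D1: mem[0x03..0x08] <- [29 52 05 c9 aa 95]
D2: mem[0x02..0x08] <- [be b0 02 83 cb 08 29]
D3: mem[0x0e..0x13] <- [83 cb 08 29 4a 4c]
D4: mem[0x0f..0x15] <- [83 cb 08 29 52 05 c9]
query mem[0x0f]=0x83, mem[0x10]=0xcb, mem[0x02]=0xbe, mem[0x11]=0x08, mem[0x13]=0x52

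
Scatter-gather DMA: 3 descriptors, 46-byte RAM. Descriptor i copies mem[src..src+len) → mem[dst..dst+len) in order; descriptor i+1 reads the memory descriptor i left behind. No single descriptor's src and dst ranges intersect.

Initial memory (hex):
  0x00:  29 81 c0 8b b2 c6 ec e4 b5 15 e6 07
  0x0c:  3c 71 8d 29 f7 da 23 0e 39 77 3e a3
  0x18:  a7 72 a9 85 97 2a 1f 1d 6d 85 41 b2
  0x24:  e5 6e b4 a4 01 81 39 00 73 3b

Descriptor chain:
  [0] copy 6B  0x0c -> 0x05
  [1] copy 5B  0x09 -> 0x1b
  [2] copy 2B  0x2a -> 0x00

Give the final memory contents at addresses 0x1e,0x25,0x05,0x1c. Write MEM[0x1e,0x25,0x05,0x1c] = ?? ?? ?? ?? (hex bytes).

MEM[0x1e,0x25,0x05,0x1c] = 3c 6e 3c da

  after D0: wrote 6B at 0x05 = 3c718d29f7da
  after D1: wrote 5B at 0x1b = f7da073c71
  after D2: wrote 2B at 0x00 = 3900
query mem[0x1e]=0x3c, mem[0x25]=0x6e, mem[0x05]=0x3c, mem[0x1c]=0xda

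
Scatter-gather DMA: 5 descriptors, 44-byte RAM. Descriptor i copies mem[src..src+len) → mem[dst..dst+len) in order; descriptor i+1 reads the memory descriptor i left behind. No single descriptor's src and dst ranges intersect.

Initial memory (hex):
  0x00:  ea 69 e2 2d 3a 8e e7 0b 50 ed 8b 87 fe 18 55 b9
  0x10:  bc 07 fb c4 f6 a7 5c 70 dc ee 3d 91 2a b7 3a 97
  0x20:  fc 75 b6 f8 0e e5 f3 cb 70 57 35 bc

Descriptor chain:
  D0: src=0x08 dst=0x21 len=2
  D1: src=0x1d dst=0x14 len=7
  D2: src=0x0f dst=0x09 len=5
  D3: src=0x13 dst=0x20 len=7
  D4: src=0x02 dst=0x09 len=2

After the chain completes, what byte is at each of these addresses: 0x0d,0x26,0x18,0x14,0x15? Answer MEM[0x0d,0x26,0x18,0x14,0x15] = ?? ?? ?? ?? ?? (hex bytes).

[0] 0x08->0x21 len=2 : 50 ed
[1] 0x1d->0x14 len=7 : b7 3a 97 fc 50 ed f8
[2] 0x0f->0x09 len=5 : b9 bc 07 fb c4
[3] 0x13->0x20 len=7 : c4 b7 3a 97 fc 50 ed
[4] 0x02->0x09 len=2 : e2 2d
query mem[0x0d]=0xc4, mem[0x26]=0xed, mem[0x18]=0x50, mem[0x14]=0xb7, mem[0x15]=0x3a

MEM[0x0d,0x26,0x18,0x14,0x15] = c4 ed 50 b7 3a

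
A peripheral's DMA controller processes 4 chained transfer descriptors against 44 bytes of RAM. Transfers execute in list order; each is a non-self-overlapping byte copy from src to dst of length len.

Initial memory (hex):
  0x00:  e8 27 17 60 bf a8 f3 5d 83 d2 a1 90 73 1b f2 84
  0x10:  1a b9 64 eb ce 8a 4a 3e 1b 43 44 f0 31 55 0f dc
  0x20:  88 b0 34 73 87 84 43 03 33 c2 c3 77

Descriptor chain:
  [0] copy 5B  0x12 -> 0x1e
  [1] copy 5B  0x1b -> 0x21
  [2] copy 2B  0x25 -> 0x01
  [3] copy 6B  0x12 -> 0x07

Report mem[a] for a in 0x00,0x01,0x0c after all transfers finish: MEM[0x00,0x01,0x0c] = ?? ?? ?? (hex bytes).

MEM[0x00,0x01,0x0c] = e8 eb 3e

#0 dst[0x1e+5] := {0x64,0xeb,0xce,0x8a,0x4a}
#1 dst[0x21+5] := {0xf0,0x31,0x55,0x64,0xeb}
#2 dst[0x01+2] := {0xeb,0x43}
#3 dst[0x07+6] := {0x64,0xeb,0xce,0x8a,0x4a,0x3e}
query mem[0x00]=0xe8, mem[0x01]=0xeb, mem[0x0c]=0x3e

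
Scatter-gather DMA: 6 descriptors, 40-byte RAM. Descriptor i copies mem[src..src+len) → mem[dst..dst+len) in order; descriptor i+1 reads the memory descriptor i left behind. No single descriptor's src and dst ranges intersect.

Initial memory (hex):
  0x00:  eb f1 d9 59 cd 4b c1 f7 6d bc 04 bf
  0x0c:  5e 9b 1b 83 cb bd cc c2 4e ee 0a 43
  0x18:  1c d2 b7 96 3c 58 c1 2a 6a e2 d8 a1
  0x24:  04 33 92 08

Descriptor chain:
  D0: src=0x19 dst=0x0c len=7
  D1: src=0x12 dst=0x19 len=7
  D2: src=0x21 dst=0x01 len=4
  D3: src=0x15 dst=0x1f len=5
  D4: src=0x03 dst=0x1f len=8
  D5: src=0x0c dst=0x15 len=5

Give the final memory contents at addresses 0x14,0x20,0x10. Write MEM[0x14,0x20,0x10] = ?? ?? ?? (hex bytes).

  after D0: wrote 7B at 0x0c = d2b7963c58c12a
  after D1: wrote 7B at 0x19 = 2ac24eee0a431c
  after D2: wrote 4B at 0x01 = e2d8a104
  after D3: wrote 5B at 0x1f = ee0a431c2a
  after D4: wrote 8B at 0x1f = a1044bc1f76dbc04
  after D5: wrote 5B at 0x15 = d2b7963c58
query mem[0x14]=0x4e, mem[0x20]=0x04, mem[0x10]=0x58

MEM[0x14,0x20,0x10] = 4e 04 58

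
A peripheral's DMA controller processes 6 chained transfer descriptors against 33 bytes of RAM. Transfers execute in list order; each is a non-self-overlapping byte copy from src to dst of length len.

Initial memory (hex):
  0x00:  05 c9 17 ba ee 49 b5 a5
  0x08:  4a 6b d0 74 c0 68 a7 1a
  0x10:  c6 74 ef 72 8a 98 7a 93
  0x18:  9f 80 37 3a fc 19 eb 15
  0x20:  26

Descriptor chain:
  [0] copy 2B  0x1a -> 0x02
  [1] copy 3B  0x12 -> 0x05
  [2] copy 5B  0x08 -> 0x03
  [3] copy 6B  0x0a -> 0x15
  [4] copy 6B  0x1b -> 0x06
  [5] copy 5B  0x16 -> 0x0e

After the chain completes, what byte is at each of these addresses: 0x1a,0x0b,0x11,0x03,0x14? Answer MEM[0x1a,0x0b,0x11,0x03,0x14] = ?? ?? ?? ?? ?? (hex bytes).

#0 dst[0x02+2] := {0x37,0x3a}
#1 dst[0x05+3] := {0xef,0x72,0x8a}
#2 dst[0x03+5] := {0x4a,0x6b,0xd0,0x74,0xc0}
#3 dst[0x15+6] := {0xd0,0x74,0xc0,0x68,0xa7,0x1a}
#4 dst[0x06+6] := {0x3a,0xfc,0x19,0xeb,0x15,0x26}
#5 dst[0x0e+5] := {0x74,0xc0,0x68,0xa7,0x1a}
query mem[0x1a]=0x1a, mem[0x0b]=0x26, mem[0x11]=0xa7, mem[0x03]=0x4a, mem[0x14]=0x8a

MEM[0x1a,0x0b,0x11,0x03,0x14] = 1a 26 a7 4a 8a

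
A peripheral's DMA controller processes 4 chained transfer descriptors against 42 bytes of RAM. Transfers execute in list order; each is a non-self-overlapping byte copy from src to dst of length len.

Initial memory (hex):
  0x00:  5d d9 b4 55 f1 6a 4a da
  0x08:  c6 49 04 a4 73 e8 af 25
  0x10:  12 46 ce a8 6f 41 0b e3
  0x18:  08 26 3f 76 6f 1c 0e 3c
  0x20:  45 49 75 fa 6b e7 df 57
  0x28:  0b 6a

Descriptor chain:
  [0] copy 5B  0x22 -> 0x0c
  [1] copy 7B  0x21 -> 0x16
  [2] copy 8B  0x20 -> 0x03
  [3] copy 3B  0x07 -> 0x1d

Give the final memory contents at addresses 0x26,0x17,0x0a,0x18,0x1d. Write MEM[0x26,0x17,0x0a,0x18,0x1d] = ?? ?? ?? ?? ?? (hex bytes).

  after D0: wrote 5B at 0x0c = 75fa6be7df
  after D1: wrote 7B at 0x16 = 4975fa6be7df57
  after D2: wrote 8B at 0x03 = 454975fa6be7df57
  after D3: wrote 3B at 0x1d = 6be7df
query mem[0x26]=0xdf, mem[0x17]=0x75, mem[0x0a]=0x57, mem[0x18]=0xfa, mem[0x1d]=0x6b

MEM[0x26,0x17,0x0a,0x18,0x1d] = df 75 57 fa 6b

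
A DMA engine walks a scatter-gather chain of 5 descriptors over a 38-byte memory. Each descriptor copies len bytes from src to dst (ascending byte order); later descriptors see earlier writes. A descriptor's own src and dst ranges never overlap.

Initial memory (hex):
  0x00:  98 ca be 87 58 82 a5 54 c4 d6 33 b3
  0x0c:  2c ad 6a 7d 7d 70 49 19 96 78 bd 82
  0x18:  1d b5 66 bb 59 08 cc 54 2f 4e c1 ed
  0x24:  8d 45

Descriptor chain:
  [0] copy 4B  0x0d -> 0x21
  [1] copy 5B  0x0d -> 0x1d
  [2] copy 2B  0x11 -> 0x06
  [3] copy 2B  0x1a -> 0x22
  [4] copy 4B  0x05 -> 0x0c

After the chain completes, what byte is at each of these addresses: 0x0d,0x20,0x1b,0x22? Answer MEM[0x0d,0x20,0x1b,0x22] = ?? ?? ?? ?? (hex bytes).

MEM[0x0d,0x20,0x1b,0x22] = 70 7d bb 66

D0: mem[0x21..0x24] <- [ad 6a 7d 7d]
D1: mem[0x1d..0x21] <- [ad 6a 7d 7d 70]
D2: mem[0x06..0x07] <- [70 49]
D3: mem[0x22..0x23] <- [66 bb]
D4: mem[0x0c..0x0f] <- [82 70 49 c4]
query mem[0x0d]=0x70, mem[0x20]=0x7d, mem[0x1b]=0xbb, mem[0x22]=0x66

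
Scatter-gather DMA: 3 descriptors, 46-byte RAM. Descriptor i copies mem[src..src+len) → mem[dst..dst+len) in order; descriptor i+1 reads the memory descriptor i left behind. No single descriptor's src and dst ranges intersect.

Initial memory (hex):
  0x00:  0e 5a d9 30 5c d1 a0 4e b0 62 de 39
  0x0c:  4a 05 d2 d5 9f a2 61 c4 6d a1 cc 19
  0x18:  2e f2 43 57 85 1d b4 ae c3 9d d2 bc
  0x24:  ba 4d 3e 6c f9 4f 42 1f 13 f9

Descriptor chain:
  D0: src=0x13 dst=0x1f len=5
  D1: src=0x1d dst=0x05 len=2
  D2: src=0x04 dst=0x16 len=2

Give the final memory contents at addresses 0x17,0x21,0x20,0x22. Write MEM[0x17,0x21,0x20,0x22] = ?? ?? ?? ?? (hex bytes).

D0: mem[0x1f..0x23] <- [c4 6d a1 cc 19]
D1: mem[0x05..0x06] <- [1d b4]
D2: mem[0x16..0x17] <- [5c 1d]
query mem[0x17]=0x1d, mem[0x21]=0xa1, mem[0x20]=0x6d, mem[0x22]=0xcc

MEM[0x17,0x21,0x20,0x22] = 1d a1 6d cc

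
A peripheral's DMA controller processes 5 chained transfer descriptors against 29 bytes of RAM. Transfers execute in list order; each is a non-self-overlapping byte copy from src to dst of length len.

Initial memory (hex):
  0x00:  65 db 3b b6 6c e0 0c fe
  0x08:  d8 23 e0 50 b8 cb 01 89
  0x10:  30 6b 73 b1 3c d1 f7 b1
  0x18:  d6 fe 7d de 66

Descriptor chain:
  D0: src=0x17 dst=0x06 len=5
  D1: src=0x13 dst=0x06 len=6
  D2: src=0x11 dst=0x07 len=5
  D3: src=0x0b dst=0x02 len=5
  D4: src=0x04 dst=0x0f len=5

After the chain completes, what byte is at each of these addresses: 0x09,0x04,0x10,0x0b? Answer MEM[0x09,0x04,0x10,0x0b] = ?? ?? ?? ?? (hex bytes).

MEM[0x09,0x04,0x10,0x0b] = b1 cb 01 d1

#0 dst[0x06+5] := {0xb1,0xd6,0xfe,0x7d,0xde}
#1 dst[0x06+6] := {0xb1,0x3c,0xd1,0xf7,0xb1,0xd6}
#2 dst[0x07+5] := {0x6b,0x73,0xb1,0x3c,0xd1}
#3 dst[0x02+5] := {0xd1,0xb8,0xcb,0x01,0x89}
#4 dst[0x0f+5] := {0xcb,0x01,0x89,0x6b,0x73}
query mem[0x09]=0xb1, mem[0x04]=0xcb, mem[0x10]=0x01, mem[0x0b]=0xd1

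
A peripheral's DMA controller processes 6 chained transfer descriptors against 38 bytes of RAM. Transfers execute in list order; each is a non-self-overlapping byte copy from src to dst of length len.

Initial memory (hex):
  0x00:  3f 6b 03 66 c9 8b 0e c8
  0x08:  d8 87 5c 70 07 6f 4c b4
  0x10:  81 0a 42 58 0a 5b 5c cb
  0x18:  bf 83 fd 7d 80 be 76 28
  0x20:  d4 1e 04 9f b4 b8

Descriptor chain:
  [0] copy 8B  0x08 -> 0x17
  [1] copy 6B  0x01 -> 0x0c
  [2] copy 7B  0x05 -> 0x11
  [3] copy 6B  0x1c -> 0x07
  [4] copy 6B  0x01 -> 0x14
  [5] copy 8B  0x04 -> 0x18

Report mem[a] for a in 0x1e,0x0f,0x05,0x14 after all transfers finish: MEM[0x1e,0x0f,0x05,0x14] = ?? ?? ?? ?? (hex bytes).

#0 dst[0x17+8] := {0xd8,0x87,0x5c,0x70,0x07,0x6f,0x4c,0xb4}
#1 dst[0x0c+6] := {0x6b,0x03,0x66,0xc9,0x8b,0x0e}
#2 dst[0x11+7] := {0x8b,0x0e,0xc8,0xd8,0x87,0x5c,0x70}
#3 dst[0x07+6] := {0x6f,0x4c,0xb4,0x28,0xd4,0x1e}
#4 dst[0x14+6] := {0x6b,0x03,0x66,0xc9,0x8b,0x0e}
#5 dst[0x18+8] := {0xc9,0x8b,0x0e,0x6f,0x4c,0xb4,0x28,0xd4}
query mem[0x1e]=0x28, mem[0x0f]=0xc9, mem[0x05]=0x8b, mem[0x14]=0x6b

MEM[0x1e,0x0f,0x05,0x14] = 28 c9 8b 6b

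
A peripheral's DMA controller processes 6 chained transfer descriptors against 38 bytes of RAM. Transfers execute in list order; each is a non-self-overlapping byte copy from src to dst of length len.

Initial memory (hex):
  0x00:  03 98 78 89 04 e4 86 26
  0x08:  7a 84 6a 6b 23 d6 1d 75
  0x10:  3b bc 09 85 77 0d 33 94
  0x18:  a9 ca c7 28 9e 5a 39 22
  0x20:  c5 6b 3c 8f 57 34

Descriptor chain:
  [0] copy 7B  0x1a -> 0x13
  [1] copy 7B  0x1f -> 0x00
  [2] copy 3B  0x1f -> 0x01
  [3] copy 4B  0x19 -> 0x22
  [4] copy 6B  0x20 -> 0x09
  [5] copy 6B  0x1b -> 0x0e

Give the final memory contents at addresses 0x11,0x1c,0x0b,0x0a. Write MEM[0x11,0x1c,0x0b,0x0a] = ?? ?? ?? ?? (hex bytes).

D0: mem[0x13..0x19] <- [c7 28 9e 5a 39 22 c5]
D1: mem[0x00..0x06] <- [22 c5 6b 3c 8f 57 34]
D2: mem[0x01..0x03] <- [22 c5 6b]
D3: mem[0x22..0x25] <- [c5 c7 28 9e]
D4: mem[0x09..0x0e] <- [c5 6b c5 c7 28 9e]
D5: mem[0x0e..0x13] <- [28 9e 5a 39 22 c5]
query mem[0x11]=0x39, mem[0x1c]=0x9e, mem[0x0b]=0xc5, mem[0x0a]=0x6b

MEM[0x11,0x1c,0x0b,0x0a] = 39 9e c5 6b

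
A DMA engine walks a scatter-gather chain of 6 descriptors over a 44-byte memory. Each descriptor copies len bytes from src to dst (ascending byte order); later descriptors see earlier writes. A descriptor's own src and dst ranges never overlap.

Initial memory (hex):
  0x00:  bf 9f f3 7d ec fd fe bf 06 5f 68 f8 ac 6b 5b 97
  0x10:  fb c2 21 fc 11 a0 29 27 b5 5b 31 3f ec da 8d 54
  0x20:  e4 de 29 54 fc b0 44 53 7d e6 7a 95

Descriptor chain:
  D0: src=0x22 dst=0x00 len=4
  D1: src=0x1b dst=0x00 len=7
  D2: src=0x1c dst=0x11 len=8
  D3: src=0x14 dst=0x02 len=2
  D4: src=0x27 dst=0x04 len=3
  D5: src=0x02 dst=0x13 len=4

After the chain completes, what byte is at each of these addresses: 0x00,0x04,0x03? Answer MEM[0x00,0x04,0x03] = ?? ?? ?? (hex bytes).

[0] 0x22->0x00 len=4 : 29 54 fc b0
[1] 0x1b->0x00 len=7 : 3f ec da 8d 54 e4 de
[2] 0x1c->0x11 len=8 : ec da 8d 54 e4 de 29 54
[3] 0x14->0x02 len=2 : 54 e4
[4] 0x27->0x04 len=3 : 53 7d e6
[5] 0x02->0x13 len=4 : 54 e4 53 7d
query mem[0x00]=0x3f, mem[0x04]=0x53, mem[0x03]=0xe4

MEM[0x00,0x04,0x03] = 3f 53 e4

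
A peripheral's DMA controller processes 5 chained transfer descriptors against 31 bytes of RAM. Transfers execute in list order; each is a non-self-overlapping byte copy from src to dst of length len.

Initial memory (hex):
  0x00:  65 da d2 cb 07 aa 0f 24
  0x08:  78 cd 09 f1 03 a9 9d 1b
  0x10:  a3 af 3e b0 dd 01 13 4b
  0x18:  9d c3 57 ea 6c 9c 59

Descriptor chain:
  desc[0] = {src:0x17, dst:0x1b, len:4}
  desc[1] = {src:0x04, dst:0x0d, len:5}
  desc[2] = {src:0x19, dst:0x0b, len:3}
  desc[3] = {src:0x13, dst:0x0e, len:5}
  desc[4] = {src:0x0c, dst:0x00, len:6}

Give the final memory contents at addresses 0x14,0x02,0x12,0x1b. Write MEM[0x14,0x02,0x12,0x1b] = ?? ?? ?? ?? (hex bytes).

MEM[0x14,0x02,0x12,0x1b] = dd b0 4b 4b

  after D0: wrote 4B at 0x1b = 4b9dc357
  after D1: wrote 5B at 0x0d = 07aa0f2478
  after D2: wrote 3B at 0x0b = c3574b
  after D3: wrote 5B at 0x0e = b0dd01134b
  after D4: wrote 6B at 0x00 = 574bb0dd0113
query mem[0x14]=0xdd, mem[0x02]=0xb0, mem[0x12]=0x4b, mem[0x1b]=0x4b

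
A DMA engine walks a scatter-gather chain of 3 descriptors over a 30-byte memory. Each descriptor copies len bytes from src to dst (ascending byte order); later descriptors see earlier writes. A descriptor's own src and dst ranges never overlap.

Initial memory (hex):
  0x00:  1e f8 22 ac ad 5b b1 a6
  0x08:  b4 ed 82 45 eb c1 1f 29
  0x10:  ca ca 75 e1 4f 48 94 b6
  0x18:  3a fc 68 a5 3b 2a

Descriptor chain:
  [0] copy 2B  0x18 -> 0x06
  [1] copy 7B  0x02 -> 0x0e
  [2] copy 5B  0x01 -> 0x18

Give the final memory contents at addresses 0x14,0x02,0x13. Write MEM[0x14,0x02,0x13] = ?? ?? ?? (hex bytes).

D0: mem[0x06..0x07] <- [3a fc]
D1: mem[0x0e..0x14] <- [22 ac ad 5b 3a fc b4]
D2: mem[0x18..0x1c] <- [f8 22 ac ad 5b]
query mem[0x14]=0xb4, mem[0x02]=0x22, mem[0x13]=0xfc

MEM[0x14,0x02,0x13] = b4 22 fc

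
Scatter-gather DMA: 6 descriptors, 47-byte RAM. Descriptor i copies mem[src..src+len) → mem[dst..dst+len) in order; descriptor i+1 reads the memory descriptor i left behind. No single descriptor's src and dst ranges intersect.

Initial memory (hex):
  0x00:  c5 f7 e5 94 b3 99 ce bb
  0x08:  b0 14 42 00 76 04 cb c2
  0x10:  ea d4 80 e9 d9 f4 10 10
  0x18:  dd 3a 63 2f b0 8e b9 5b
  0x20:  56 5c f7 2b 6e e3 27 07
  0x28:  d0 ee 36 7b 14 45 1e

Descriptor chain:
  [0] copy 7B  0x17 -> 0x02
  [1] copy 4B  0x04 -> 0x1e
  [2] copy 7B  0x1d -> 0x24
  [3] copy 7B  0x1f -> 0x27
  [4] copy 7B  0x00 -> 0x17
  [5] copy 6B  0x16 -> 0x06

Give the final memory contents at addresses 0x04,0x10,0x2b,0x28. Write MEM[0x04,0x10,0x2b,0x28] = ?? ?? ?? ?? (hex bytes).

MEM[0x04,0x10,0x2b,0x28] = 3a ea 2b 2f

[0] 0x17->0x02 len=7 : 10 dd 3a 63 2f b0 8e
[1] 0x04->0x1e len=4 : 3a 63 2f b0
[2] 0x1d->0x24 len=7 : 8e 3a 63 2f b0 f7 2b
[3] 0x1f->0x27 len=7 : 63 2f b0 f7 2b 8e 3a
[4] 0x00->0x17 len=7 : c5 f7 10 dd 3a 63 2f
[5] 0x16->0x06 len=6 : 10 c5 f7 10 dd 3a
query mem[0x04]=0x3a, mem[0x10]=0xea, mem[0x2b]=0x2b, mem[0x28]=0x2f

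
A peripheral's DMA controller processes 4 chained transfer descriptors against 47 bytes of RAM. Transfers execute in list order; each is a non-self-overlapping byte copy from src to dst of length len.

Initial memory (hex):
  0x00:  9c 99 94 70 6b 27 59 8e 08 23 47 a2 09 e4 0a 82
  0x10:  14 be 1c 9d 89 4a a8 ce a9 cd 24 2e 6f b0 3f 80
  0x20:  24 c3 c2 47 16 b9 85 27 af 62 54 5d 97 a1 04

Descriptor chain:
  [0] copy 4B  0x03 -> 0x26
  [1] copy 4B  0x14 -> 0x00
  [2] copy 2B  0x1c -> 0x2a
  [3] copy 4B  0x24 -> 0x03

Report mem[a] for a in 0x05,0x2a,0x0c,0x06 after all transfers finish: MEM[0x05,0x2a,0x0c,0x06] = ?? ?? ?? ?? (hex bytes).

D0: mem[0x26..0x29] <- [70 6b 27 59]
D1: mem[0x00..0x03] <- [89 4a a8 ce]
D2: mem[0x2a..0x2b] <- [6f b0]
D3: mem[0x03..0x06] <- [16 b9 70 6b]
query mem[0x05]=0x70, mem[0x2a]=0x6f, mem[0x0c]=0x09, mem[0x06]=0x6b

MEM[0x05,0x2a,0x0c,0x06] = 70 6f 09 6b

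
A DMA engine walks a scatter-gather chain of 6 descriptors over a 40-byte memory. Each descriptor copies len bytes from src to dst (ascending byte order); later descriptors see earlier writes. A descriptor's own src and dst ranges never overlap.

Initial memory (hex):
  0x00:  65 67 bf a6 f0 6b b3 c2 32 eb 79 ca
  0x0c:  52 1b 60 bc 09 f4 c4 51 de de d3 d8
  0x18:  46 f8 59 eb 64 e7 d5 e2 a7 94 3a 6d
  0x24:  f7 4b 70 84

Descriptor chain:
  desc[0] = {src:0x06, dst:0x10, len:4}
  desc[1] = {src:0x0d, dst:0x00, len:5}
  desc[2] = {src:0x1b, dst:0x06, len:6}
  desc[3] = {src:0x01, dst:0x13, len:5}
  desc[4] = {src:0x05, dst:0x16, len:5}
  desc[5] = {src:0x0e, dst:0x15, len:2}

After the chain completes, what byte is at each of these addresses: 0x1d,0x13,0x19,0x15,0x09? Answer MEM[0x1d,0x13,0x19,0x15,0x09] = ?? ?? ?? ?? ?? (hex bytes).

MEM[0x1d,0x13,0x19,0x15,0x09] = e7 60 e7 60 d5

#0 dst[0x10+4] := {0xb3,0xc2,0x32,0xeb}
#1 dst[0x00+5] := {0x1b,0x60,0xbc,0xb3,0xc2}
#2 dst[0x06+6] := {0xeb,0x64,0xe7,0xd5,0xe2,0xa7}
#3 dst[0x13+5] := {0x60,0xbc,0xb3,0xc2,0x6b}
#4 dst[0x16+5] := {0x6b,0xeb,0x64,0xe7,0xd5}
#5 dst[0x15+2] := {0x60,0xbc}
query mem[0x1d]=0xe7, mem[0x13]=0x60, mem[0x19]=0xe7, mem[0x15]=0x60, mem[0x09]=0xd5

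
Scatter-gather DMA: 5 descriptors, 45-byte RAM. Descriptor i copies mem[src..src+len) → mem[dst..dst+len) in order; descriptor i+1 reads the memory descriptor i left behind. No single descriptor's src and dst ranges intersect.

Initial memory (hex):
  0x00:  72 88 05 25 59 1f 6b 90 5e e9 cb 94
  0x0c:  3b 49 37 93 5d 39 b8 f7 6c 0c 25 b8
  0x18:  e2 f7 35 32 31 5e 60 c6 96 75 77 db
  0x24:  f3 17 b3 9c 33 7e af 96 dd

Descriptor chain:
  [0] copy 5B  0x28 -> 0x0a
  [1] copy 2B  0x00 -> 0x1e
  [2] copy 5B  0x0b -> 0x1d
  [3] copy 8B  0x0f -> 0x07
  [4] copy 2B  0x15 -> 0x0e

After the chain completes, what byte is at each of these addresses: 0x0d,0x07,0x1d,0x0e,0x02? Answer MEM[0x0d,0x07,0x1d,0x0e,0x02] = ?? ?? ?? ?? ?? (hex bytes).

#0 dst[0x0a+5] := {0x33,0x7e,0xaf,0x96,0xdd}
#1 dst[0x1e+2] := {0x72,0x88}
#2 dst[0x1d+5] := {0x7e,0xaf,0x96,0xdd,0x93}
#3 dst[0x07+8] := {0x93,0x5d,0x39,0xb8,0xf7,0x6c,0x0c,0x25}
#4 dst[0x0e+2] := {0x0c,0x25}
query mem[0x0d]=0x0c, mem[0x07]=0x93, mem[0x1d]=0x7e, mem[0x0e]=0x0c, mem[0x02]=0x05

MEM[0x0d,0x07,0x1d,0x0e,0x02] = 0c 93 7e 0c 05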